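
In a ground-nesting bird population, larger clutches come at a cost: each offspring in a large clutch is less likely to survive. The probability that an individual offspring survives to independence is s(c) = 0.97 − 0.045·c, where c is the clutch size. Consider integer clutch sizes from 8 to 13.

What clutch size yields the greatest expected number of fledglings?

11

Expected fledglings = c × s(c):
  c=8: 8 × 0.610 = 4.880
  c=9: 9 × 0.565 = 5.085
  c=10: 10 × 0.520 = 5.200
  c=11: 11 × 0.475 = 5.225
  c=12: 12 × 0.430 = 5.160
  c=13: 13 × 0.385 = 5.005
Maximum at c = 11 (5.225 fledglings).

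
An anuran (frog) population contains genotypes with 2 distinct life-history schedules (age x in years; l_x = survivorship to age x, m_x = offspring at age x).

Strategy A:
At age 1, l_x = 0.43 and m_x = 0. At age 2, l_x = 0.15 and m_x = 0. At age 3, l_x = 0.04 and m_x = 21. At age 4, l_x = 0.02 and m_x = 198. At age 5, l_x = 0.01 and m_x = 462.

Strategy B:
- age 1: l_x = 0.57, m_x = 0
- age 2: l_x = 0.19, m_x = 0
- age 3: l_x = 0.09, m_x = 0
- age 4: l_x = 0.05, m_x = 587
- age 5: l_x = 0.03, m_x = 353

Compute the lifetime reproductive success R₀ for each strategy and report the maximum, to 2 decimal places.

Strategy A: R₀ = 0.43×0 + 0.15×0 + 0.04×21 + 0.02×198 + 0.01×462 = 9.4200
Strategy B: R₀ = 0.57×0 + 0.19×0 + 0.09×0 + 0.05×587 + 0.03×353 = 39.9400
Highest R₀: strategy B with 39.9400.

39.94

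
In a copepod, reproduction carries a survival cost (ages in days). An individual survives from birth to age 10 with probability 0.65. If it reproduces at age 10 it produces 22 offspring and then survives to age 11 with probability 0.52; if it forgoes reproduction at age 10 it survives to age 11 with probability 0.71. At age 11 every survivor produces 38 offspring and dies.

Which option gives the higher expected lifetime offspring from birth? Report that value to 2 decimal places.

breed at age 10: R₀ = 0.65 × (22 + 0.52 × 38) = 0.65 × 41.7600 = 27.1440
delay to age 11: R₀ = 0.65 × (0.71 × 38) = 0.65 × 26.9800 = 17.5370
Higher: breed at age 10 (27.1440).

27.14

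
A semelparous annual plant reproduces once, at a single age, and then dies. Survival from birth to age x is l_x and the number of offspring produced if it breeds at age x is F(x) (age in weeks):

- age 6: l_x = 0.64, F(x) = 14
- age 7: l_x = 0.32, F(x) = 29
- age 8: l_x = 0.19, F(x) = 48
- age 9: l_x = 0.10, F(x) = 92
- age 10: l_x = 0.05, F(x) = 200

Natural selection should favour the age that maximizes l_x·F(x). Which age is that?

Expected offspring if breeding at age x = l_x × F(x):
  age 6: 0.64 × 14 = 8.960
  age 7: 0.32 × 29 = 9.280
  age 8: 0.19 × 48 = 9.120
  age 9: 0.10 × 92 = 9.200
  age 10: 0.05 × 200 = 10.000
Maximum at age 10 (10.000).

10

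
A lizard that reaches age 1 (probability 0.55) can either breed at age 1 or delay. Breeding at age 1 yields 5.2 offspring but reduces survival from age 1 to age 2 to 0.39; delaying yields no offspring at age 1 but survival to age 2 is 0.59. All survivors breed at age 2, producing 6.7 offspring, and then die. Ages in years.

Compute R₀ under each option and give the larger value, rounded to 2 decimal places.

breed at age 1: R₀ = 0.55 × (5.2 + 0.39 × 6.7) = 0.55 × 7.8130 = 4.2972
delay to age 2: R₀ = 0.55 × (0.59 × 6.7) = 0.55 × 3.9530 = 2.1742
Higher: breed at age 1 (4.2972).

4.30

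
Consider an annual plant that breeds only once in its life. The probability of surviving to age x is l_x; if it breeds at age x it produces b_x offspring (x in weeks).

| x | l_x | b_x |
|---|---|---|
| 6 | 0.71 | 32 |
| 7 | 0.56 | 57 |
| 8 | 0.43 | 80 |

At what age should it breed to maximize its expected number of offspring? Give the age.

8

Expected offspring if breeding at age x = l_x × b_x:
  age 6: 0.71 × 32 = 22.720
  age 7: 0.56 × 57 = 31.920
  age 8: 0.43 × 80 = 34.400
Maximum at age 8 (34.400).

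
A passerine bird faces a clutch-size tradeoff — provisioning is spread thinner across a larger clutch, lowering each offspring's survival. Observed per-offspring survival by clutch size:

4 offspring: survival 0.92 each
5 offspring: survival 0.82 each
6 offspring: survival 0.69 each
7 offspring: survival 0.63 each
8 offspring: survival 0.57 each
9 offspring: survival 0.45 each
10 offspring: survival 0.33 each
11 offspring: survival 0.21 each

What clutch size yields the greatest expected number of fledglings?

8

Expected fledglings = c × s(c):
  c=4: 4 × 0.92 = 3.680
  c=5: 5 × 0.82 = 4.100
  c=6: 6 × 0.69 = 4.140
  c=7: 7 × 0.63 = 4.410
  c=8: 8 × 0.57 = 4.560
  c=9: 9 × 0.45 = 4.050
  c=10: 10 × 0.33 = 3.300
  c=11: 11 × 0.21 = 2.310
Maximum at c = 8 (4.560 fledglings).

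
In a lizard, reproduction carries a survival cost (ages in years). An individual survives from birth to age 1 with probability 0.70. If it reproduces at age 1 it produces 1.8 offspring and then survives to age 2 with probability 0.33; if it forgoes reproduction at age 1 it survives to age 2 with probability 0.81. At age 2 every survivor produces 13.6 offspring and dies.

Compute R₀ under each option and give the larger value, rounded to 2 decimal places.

7.71

breed at age 1: R₀ = 0.70 × (1.8 + 0.33 × 13.6) = 0.70 × 6.2880 = 4.4016
delay to age 2: R₀ = 0.70 × (0.81 × 13.6) = 0.70 × 11.0160 = 7.7112
Higher: delay to age 2 (7.7112).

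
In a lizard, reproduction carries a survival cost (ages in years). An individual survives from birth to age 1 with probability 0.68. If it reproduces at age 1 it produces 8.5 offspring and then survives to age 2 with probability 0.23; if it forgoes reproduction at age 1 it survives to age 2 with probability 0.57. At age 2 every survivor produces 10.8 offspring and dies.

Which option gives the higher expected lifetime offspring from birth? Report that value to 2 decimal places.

7.47

breed at age 1: R₀ = 0.68 × (8.5 + 0.23 × 10.8) = 0.68 × 10.9840 = 7.4691
delay to age 2: R₀ = 0.68 × (0.57 × 10.8) = 0.68 × 6.1560 = 4.1861
Higher: breed at age 1 (7.4691).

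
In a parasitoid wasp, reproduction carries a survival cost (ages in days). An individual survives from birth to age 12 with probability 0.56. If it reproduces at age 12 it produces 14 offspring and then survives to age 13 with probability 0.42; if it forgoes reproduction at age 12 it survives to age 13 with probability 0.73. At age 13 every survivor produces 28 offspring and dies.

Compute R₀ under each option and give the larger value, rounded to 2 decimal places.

breed at age 12: R₀ = 0.56 × (14 + 0.42 × 28) = 0.56 × 25.7600 = 14.4256
delay to age 13: R₀ = 0.56 × (0.73 × 28) = 0.56 × 20.4400 = 11.4464
Higher: breed at age 12 (14.4256).

14.43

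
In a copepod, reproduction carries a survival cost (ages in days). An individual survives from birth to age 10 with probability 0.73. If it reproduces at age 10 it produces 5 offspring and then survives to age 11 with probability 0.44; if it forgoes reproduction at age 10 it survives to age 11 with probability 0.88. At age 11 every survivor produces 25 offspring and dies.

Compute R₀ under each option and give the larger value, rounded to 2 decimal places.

16.06

breed at age 10: R₀ = 0.73 × (5 + 0.44 × 25) = 0.73 × 16.0000 = 11.6800
delay to age 11: R₀ = 0.73 × (0.88 × 25) = 0.73 × 22.0000 = 16.0600
Higher: delay to age 11 (16.0600).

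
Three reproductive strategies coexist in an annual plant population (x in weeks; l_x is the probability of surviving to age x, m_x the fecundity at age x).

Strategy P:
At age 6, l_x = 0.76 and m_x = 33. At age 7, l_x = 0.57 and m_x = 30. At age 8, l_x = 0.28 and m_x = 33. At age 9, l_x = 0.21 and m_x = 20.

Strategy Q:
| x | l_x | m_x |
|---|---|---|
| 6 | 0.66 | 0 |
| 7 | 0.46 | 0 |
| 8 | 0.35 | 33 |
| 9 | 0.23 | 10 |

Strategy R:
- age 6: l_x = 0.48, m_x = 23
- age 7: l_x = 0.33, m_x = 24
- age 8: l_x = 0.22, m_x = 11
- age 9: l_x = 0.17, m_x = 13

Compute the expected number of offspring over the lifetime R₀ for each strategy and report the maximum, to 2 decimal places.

55.62

Strategy P: R₀ = 0.76×33 + 0.57×30 + 0.28×33 + 0.21×20 = 55.6200
Strategy Q: R₀ = 0.66×0 + 0.46×0 + 0.35×33 + 0.23×10 = 13.8500
Strategy R: R₀ = 0.48×23 + 0.33×24 + 0.22×11 + 0.17×13 = 23.5900
Highest R₀: strategy P with 55.6200.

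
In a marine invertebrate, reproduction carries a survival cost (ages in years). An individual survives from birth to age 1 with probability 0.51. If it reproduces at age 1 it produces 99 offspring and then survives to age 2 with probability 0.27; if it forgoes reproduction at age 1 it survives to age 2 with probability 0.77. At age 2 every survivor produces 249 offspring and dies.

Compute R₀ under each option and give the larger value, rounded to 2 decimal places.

breed at age 1: R₀ = 0.51 × (99 + 0.27 × 249) = 0.51 × 166.2300 = 84.7773
delay to age 2: R₀ = 0.51 × (0.77 × 249) = 0.51 × 191.7300 = 97.7823
Higher: delay to age 2 (97.7823).

97.78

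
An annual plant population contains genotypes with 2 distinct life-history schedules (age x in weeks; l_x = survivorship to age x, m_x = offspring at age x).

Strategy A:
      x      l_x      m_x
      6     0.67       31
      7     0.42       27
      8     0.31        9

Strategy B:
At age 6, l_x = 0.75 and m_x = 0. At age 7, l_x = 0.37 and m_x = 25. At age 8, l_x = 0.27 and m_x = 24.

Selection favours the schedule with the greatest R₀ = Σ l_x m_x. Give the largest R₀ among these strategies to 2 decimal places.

Strategy A: R₀ = 0.67×31 + 0.42×27 + 0.31×9 = 34.9000
Strategy B: R₀ = 0.75×0 + 0.37×25 + 0.27×24 = 15.7300
Highest R₀: strategy A with 34.9000.

34.90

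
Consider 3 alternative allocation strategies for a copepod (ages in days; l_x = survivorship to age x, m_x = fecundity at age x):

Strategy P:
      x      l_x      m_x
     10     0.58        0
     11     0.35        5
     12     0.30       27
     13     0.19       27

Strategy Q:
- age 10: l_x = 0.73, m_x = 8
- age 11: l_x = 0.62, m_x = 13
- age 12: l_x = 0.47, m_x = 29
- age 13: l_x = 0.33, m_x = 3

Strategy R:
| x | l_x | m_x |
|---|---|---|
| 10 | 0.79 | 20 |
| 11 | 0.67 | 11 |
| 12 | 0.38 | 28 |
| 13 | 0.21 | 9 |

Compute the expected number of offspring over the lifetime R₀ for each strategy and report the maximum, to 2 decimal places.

35.70

Strategy P: R₀ = 0.58×0 + 0.35×5 + 0.30×27 + 0.19×27 = 14.9800
Strategy Q: R₀ = 0.73×8 + 0.62×13 + 0.47×29 + 0.33×3 = 28.5200
Strategy R: R₀ = 0.79×20 + 0.67×11 + 0.38×28 + 0.21×9 = 35.7000
Highest R₀: strategy R with 35.7000.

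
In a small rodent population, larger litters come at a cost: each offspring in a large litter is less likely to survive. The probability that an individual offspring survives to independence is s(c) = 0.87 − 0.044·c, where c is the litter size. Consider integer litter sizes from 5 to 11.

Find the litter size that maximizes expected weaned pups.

10

Expected weaned pups = c × s(c):
  c=5: 5 × 0.650 = 3.250
  c=6: 6 × 0.606 = 3.636
  c=7: 7 × 0.562 = 3.934
  c=8: 8 × 0.518 = 4.144
  c=9: 9 × 0.474 = 4.266
  c=10: 10 × 0.430 = 4.300
  c=11: 11 × 0.386 = 4.246
Maximum at c = 10 (4.300 weaned pups).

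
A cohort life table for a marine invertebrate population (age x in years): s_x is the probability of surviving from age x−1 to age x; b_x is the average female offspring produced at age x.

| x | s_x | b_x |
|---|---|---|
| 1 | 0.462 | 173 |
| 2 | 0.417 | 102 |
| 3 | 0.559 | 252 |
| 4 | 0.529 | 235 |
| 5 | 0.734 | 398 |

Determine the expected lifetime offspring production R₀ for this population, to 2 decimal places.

156.75

Survivorship from birth: l_x = s_1·s_2·…·s_x.
  l_1 = 0.46200
  l_2 = 0.19265
  l_3 = 0.10769
  l_4 = 0.05697
  l_5 = 0.04182
R₀ = Σ l_x b_x:
  age 1: 0.46200 × 173 = 79.9260
  age 2: 0.19265 × 102 = 19.6503
  age 3: 0.10769 × 252 = 27.1379
  age 4: 0.05697 × 235 = 13.3880
  age 5: 0.04182 × 398 = 16.6444
R₀ = 79.9260 + 19.6503 + 27.1379 + 13.3880 + 16.6444 = 156.7465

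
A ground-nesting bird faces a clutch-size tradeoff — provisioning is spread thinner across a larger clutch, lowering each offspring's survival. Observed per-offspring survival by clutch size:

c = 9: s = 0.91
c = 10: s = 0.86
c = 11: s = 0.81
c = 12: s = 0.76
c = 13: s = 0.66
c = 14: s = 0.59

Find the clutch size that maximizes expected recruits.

Expected recruits = c × s(c):
  c=9: 9 × 0.91 = 8.190
  c=10: 10 × 0.86 = 8.600
  c=11: 11 × 0.81 = 8.910
  c=12: 12 × 0.76 = 9.120
  c=13: 13 × 0.66 = 8.580
  c=14: 14 × 0.59 = 8.260
Maximum at c = 12 (9.120 recruits).

12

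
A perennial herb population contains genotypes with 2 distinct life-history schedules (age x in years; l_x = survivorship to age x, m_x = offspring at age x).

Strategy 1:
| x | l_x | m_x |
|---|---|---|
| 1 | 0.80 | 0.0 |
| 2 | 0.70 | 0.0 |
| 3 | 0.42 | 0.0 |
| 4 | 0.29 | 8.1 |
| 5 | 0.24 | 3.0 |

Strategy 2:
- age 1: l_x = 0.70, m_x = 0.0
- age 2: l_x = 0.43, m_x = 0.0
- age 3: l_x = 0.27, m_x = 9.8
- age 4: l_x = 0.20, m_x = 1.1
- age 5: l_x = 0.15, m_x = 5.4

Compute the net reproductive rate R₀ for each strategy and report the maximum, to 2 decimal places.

3.68

Strategy 1: R₀ = 0.80×0.0 + 0.70×0.0 + 0.42×0.0 + 0.29×8.1 + 0.24×3.0 = 3.0690
Strategy 2: R₀ = 0.70×0.0 + 0.43×0.0 + 0.27×9.8 + 0.20×1.1 + 0.15×5.4 = 3.6760
Highest R₀: strategy 2 with 3.6760.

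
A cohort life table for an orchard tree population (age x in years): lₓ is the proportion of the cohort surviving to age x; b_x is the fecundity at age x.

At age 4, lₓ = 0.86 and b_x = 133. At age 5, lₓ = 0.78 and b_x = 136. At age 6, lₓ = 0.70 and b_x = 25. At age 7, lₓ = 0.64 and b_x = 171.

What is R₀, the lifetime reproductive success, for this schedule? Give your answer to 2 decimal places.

R₀ = Σ lₓ b_x:
  age 4: 0.86 × 133 = 114.3800
  age 5: 0.78 × 136 = 106.0800
  age 6: 0.70 × 25 = 17.5000
  age 7: 0.64 × 171 = 109.4400
R₀ = 114.3800 + 106.0800 + 17.5000 + 109.4400 = 347.4000

347.40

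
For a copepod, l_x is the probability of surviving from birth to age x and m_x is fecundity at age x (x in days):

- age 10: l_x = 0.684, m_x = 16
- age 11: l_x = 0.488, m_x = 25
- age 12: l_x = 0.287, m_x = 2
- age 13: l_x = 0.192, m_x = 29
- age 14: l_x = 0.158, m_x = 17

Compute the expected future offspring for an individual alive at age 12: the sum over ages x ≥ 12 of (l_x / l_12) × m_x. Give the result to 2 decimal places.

l_12 = 0.287. Conditional survival from age 12 to x is l_x / l_12.
  x=12: (0.287/0.287) × 2 = 2.0000
  x=13: (0.192/0.287) × 29 = 19.4007
  x=14: (0.158/0.287) × 17 = 9.3589
Sum = 2.0000 + 19.4007 + 9.3589 = 30.7596

30.76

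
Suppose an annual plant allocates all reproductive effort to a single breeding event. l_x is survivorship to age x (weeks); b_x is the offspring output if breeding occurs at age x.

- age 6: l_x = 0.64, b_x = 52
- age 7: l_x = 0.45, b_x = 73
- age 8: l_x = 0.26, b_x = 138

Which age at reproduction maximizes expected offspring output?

8

Expected offspring if breeding at age x = l_x × b_x:
  age 6: 0.64 × 52 = 33.280
  age 7: 0.45 × 73 = 32.850
  age 8: 0.26 × 138 = 35.880
Maximum at age 8 (35.880).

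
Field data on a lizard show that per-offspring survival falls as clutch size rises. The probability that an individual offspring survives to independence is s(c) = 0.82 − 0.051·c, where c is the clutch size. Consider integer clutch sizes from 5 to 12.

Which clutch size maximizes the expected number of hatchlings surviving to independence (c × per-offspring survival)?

8

Expected hatchlings surviving to independence = c × s(c):
  c=5: 5 × 0.565 = 2.825
  c=6: 6 × 0.514 = 3.084
  c=7: 7 × 0.463 = 3.241
  c=8: 8 × 0.412 = 3.296
  c=9: 9 × 0.361 = 3.249
  c=10: 10 × 0.310 = 3.100
  c=11: 11 × 0.259 = 2.849
  c=12: 12 × 0.208 = 2.496
Maximum at c = 8 (3.296 hatchlings surviving to independence).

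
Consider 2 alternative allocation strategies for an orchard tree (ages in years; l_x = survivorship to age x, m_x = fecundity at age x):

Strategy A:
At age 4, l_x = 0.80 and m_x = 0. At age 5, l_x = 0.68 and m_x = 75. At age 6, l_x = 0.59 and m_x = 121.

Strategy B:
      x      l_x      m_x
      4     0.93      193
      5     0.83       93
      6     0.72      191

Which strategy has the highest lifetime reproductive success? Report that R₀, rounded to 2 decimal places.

394.20

Strategy A: R₀ = 0.80×0 + 0.68×75 + 0.59×121 = 122.3900
Strategy B: R₀ = 0.93×193 + 0.83×93 + 0.72×191 = 394.2000
Highest R₀: strategy B with 394.2000.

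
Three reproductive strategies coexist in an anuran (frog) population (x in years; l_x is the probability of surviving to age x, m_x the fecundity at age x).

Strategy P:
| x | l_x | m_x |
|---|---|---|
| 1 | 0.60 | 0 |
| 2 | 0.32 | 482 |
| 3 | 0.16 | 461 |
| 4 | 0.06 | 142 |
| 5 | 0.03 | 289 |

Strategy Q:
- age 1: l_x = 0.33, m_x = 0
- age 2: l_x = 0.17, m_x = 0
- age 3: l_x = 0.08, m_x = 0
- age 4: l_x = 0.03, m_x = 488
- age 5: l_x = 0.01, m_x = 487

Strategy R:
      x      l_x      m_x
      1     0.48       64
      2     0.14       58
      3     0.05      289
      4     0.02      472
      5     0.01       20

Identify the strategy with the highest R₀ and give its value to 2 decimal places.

Strategy P: R₀ = 0.60×0 + 0.32×482 + 0.16×461 + 0.06×142 + 0.03×289 = 245.1900
Strategy Q: R₀ = 0.33×0 + 0.17×0 + 0.08×0 + 0.03×488 + 0.01×487 = 19.5100
Strategy R: R₀ = 0.48×64 + 0.14×58 + 0.05×289 + 0.02×472 + 0.01×20 = 62.9300
Highest R₀: strategy P with 245.1900.

245.19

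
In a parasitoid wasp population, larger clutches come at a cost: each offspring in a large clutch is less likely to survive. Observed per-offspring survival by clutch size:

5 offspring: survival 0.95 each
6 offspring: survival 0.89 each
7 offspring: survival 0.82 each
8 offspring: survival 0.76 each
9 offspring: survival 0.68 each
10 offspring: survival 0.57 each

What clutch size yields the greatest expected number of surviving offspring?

Expected surviving offspring = c × s(c):
  c=5: 5 × 0.95 = 4.750
  c=6: 6 × 0.89 = 5.340
  c=7: 7 × 0.82 = 5.740
  c=8: 8 × 0.76 = 6.080
  c=9: 9 × 0.68 = 6.120
  c=10: 10 × 0.57 = 5.700
Maximum at c = 9 (6.120 surviving offspring).

9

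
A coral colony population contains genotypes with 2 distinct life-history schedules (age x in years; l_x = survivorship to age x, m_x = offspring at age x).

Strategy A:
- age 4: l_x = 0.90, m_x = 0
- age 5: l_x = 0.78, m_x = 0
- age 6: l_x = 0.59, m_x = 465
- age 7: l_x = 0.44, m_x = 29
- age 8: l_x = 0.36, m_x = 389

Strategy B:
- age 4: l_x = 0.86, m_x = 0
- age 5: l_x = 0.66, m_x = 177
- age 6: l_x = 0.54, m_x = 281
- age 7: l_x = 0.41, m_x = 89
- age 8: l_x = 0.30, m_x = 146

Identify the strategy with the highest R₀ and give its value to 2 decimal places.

Strategy A: R₀ = 0.90×0 + 0.78×0 + 0.59×465 + 0.44×29 + 0.36×389 = 427.1500
Strategy B: R₀ = 0.86×0 + 0.66×177 + 0.54×281 + 0.41×89 + 0.30×146 = 348.8500
Highest R₀: strategy A with 427.1500.

427.15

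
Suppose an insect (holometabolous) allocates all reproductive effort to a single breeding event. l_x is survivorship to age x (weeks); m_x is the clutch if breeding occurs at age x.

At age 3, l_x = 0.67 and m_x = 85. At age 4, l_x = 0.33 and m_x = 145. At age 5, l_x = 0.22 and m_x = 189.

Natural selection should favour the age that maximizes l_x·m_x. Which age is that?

Expected offspring if breeding at age x = l_x × m_x:
  age 3: 0.67 × 85 = 56.950
  age 4: 0.33 × 145 = 47.850
  age 5: 0.22 × 189 = 41.580
Maximum at age 3 (56.950).

3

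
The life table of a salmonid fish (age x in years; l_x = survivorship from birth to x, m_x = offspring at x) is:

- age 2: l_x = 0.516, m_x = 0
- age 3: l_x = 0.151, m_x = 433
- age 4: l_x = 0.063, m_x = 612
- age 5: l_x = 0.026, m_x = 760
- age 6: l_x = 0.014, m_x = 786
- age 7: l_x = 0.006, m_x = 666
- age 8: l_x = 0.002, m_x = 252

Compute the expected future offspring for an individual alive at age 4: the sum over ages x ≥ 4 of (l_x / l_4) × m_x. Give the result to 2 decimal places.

1171.75

l_4 = 0.063. Conditional survival from age 4 to x is l_x / l_4.
  x=4: (0.063/0.063) × 612 = 612.0000
  x=5: (0.026/0.063) × 760 = 313.6508
  x=6: (0.014/0.063) × 786 = 174.6667
  x=7: (0.006/0.063) × 666 = 63.4286
  x=8: (0.002/0.063) × 252 = 8.0000
Sum = 612.0000 + 313.6508 + 174.6667 + 63.4286 + 8.0000 = 1171.7460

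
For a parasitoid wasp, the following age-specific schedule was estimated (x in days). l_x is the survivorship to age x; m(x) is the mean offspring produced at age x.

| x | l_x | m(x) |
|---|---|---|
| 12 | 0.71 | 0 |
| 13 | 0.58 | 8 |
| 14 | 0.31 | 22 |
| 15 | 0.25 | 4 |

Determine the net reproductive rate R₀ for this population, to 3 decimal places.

R₀ = Σ l_x m(x):
  age 12: 0.71 × 0 = 0.0000
  age 13: 0.58 × 8 = 4.6400
  age 14: 0.31 × 22 = 6.8200
  age 15: 0.25 × 4 = 1.0000
R₀ = 0.0000 + 4.6400 + 6.8200 + 1.0000 = 12.4600

12.460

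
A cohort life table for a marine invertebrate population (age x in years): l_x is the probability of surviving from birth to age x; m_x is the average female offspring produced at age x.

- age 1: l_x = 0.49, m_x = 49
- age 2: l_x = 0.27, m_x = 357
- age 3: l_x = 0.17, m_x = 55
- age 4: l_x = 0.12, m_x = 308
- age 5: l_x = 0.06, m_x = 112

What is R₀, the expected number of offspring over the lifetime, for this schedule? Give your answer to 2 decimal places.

R₀ = Σ l_x m_x:
  age 1: 0.49 × 49 = 24.0100
  age 2: 0.27 × 357 = 96.3900
  age 3: 0.17 × 55 = 9.3500
  age 4: 0.12 × 308 = 36.9600
  age 5: 0.06 × 112 = 6.7200
R₀ = 24.0100 + 96.3900 + 9.3500 + 36.9600 + 6.7200 = 173.4300

173.43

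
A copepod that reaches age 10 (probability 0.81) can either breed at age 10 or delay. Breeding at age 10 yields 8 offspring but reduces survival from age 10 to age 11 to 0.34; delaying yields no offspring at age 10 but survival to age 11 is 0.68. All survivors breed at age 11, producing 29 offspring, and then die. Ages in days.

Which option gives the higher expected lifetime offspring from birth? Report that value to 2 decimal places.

breed at age 10: R₀ = 0.81 × (8 + 0.34 × 29) = 0.81 × 17.8600 = 14.4666
delay to age 11: R₀ = 0.81 × (0.68 × 29) = 0.81 × 19.7200 = 15.9732
Higher: delay to age 11 (15.9732).

15.97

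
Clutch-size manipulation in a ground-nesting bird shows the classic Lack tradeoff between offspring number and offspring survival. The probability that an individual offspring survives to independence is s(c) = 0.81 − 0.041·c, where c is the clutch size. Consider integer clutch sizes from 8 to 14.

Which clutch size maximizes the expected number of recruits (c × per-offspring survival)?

10

Expected recruits = c × s(c):
  c=8: 8 × 0.482 = 3.856
  c=9: 9 × 0.441 = 3.969
  c=10: 10 × 0.400 = 4.000
  c=11: 11 × 0.359 = 3.949
  c=12: 12 × 0.318 = 3.816
  c=13: 13 × 0.277 = 3.601
  c=14: 14 × 0.236 = 3.304
Maximum at c = 10 (4.000 recruits).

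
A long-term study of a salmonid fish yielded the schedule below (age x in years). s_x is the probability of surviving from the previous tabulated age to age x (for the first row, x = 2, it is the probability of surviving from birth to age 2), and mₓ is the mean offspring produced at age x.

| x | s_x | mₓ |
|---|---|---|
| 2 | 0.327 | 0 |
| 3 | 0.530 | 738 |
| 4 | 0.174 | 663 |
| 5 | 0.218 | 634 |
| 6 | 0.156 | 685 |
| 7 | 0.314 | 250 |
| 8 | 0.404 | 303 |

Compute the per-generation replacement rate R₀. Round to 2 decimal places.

Survivorship from birth: l_x = s_2·s_3·…·s_x.
  l_2 = 0.32700
  l_3 = 0.17331
  l_4 = 0.03016
  l_5 = 0.00657
  l_6 = 0.00103
  l_7 = 0.00032
  l_8 = 0.00013
R₀ = Σ l_x mₓ:
  age 2: 0.32700 × 0 = 0.0000
  age 3: 0.17331 × 738 = 127.9028
  age 4: 0.03016 × 663 = 19.9961
  age 5: 0.00657 × 634 = 4.1654
  age 6: 0.00103 × 685 = 0.7056
  age 7: 0.00032 × 250 = 0.0800
  age 8: 0.00013 × 303 = 0.0394
R₀ = 0.0000 + 127.9028 + 19.9961 + 4.1654 + 0.7056 + 0.0800 + 0.0394 = 152.8892

152.89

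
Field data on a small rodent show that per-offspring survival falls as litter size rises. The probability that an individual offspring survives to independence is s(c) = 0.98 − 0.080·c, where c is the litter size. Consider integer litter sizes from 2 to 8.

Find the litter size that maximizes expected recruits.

6

Expected recruits = c × s(c):
  c=2: 2 × 0.820 = 1.640
  c=3: 3 × 0.740 = 2.220
  c=4: 4 × 0.660 = 2.640
  c=5: 5 × 0.580 = 2.900
  c=6: 6 × 0.500 = 3.000
  c=7: 7 × 0.420 = 2.940
  c=8: 8 × 0.340 = 2.720
Maximum at c = 6 (3.000 recruits).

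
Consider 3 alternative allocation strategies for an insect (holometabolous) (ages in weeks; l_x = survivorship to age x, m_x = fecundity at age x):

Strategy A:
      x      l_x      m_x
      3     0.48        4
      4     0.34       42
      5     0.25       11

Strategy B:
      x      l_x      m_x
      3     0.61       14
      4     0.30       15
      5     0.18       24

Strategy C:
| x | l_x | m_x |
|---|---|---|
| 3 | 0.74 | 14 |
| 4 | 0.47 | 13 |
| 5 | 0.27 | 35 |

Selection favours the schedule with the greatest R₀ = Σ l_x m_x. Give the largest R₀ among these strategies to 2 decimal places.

Strategy A: R₀ = 0.48×4 + 0.34×42 + 0.25×11 = 18.9500
Strategy B: R₀ = 0.61×14 + 0.30×15 + 0.18×24 = 17.3600
Strategy C: R₀ = 0.74×14 + 0.47×13 + 0.27×35 = 25.9200
Highest R₀: strategy C with 25.9200.

25.92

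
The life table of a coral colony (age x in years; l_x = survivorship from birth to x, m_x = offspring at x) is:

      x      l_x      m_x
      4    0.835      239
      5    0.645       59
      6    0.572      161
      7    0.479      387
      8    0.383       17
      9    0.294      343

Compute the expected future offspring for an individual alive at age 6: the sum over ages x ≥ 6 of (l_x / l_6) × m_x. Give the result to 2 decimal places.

l_6 = 0.572. Conditional survival from age 6 to x is l_x / l_6.
  x=6: (0.572/0.572) × 161 = 161.0000
  x=7: (0.479/0.572) × 387 = 324.0787
  x=8: (0.383/0.572) × 17 = 11.3829
  x=9: (0.294/0.572) × 343 = 176.2972
Sum = 161.0000 + 324.0787 + 11.3829 + 176.2972 = 672.7587

672.76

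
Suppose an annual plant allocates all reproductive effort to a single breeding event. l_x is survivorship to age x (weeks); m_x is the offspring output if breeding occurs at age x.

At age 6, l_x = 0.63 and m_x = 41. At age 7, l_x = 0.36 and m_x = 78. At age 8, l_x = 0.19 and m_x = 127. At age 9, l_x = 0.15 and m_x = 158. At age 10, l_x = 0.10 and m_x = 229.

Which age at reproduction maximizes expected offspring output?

Expected offspring if breeding at age x = l_x × m_x:
  age 6: 0.63 × 41 = 25.830
  age 7: 0.36 × 78 = 28.080
  age 8: 0.19 × 127 = 24.130
  age 9: 0.15 × 158 = 23.700
  age 10: 0.10 × 229 = 22.900
Maximum at age 7 (28.080).

7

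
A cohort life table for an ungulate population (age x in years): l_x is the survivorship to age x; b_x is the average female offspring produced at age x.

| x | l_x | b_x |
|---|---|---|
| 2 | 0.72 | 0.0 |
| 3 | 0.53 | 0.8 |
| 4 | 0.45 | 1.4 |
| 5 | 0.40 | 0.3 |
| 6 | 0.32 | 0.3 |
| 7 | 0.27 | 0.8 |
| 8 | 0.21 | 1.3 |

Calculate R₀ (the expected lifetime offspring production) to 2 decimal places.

R₀ = Σ l_x b_x:
  age 2: 0.72 × 0.0 = 0.0000
  age 3: 0.53 × 0.8 = 0.4240
  age 4: 0.45 × 1.4 = 0.6300
  age 5: 0.40 × 0.3 = 0.1200
  age 6: 0.32 × 0.3 = 0.0960
  age 7: 0.27 × 0.8 = 0.2160
  age 8: 0.21 × 1.3 = 0.2730
R₀ = 0.0000 + 0.4240 + 0.6300 + 0.1200 + 0.0960 + 0.2160 + 0.2730 = 1.7590

1.76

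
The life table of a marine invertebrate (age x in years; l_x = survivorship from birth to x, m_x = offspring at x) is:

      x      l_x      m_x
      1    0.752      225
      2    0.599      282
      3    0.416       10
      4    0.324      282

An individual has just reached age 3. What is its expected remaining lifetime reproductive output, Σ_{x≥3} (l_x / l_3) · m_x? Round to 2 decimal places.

l_3 = 0.416. Conditional survival from age 3 to x is l_x / l_3.
  x=3: (0.416/0.416) × 10 = 10.0000
  x=4: (0.324/0.416) × 282 = 219.6346
Sum = 10.0000 + 219.6346 = 229.6346

229.63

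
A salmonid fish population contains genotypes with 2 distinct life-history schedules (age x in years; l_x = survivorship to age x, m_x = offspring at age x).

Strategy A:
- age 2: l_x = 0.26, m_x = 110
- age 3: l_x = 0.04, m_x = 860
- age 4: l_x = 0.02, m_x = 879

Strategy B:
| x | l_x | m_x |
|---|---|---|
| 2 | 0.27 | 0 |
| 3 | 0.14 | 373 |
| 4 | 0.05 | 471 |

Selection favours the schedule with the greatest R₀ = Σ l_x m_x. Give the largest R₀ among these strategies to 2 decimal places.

80.58

Strategy A: R₀ = 0.26×110 + 0.04×860 + 0.02×879 = 80.5800
Strategy B: R₀ = 0.27×0 + 0.14×373 + 0.05×471 = 75.7700
Highest R₀: strategy A with 80.5800.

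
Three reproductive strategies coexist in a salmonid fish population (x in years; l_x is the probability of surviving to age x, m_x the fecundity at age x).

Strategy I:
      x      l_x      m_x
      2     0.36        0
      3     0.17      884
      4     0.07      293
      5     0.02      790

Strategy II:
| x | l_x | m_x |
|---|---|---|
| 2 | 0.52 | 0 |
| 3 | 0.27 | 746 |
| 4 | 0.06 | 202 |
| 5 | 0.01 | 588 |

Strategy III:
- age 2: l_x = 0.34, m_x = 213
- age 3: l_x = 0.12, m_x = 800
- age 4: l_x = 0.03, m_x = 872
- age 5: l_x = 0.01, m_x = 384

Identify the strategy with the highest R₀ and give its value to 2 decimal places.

Strategy I: R₀ = 0.36×0 + 0.17×884 + 0.07×293 + 0.02×790 = 186.5900
Strategy II: R₀ = 0.52×0 + 0.27×746 + 0.06×202 + 0.01×588 = 219.4200
Strategy III: R₀ = 0.34×213 + 0.12×800 + 0.03×872 + 0.01×384 = 198.4200
Highest R₀: strategy II with 219.4200.

219.42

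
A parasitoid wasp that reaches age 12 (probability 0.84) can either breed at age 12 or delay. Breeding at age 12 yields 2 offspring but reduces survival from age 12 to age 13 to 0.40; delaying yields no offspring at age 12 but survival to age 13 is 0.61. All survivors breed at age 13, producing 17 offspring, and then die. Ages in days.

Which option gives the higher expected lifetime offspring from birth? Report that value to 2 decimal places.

8.71

breed at age 12: R₀ = 0.84 × (2 + 0.40 × 17) = 0.84 × 8.8000 = 7.3920
delay to age 13: R₀ = 0.84 × (0.61 × 17) = 0.84 × 10.3700 = 8.7108
Higher: delay to age 13 (8.7108).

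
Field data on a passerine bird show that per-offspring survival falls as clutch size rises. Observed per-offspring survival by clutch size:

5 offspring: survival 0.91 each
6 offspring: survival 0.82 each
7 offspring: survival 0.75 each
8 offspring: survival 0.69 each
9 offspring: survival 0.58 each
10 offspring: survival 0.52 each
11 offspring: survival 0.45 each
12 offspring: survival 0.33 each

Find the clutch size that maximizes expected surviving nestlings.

Expected surviving nestlings = c × s(c):
  c=5: 5 × 0.91 = 4.550
  c=6: 6 × 0.82 = 4.920
  c=7: 7 × 0.75 = 5.250
  c=8: 8 × 0.69 = 5.520
  c=9: 9 × 0.58 = 5.220
  c=10: 10 × 0.52 = 5.200
  c=11: 11 × 0.45 = 4.950
  c=12: 12 × 0.33 = 3.960
Maximum at c = 8 (5.520 surviving nestlings).

8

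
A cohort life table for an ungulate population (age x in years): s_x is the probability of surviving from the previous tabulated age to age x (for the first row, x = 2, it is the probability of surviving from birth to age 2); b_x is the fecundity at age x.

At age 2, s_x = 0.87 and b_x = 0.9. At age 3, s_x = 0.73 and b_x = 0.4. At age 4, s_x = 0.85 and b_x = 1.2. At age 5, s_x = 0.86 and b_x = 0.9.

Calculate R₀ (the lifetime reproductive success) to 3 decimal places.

2.103

Survivorship from birth: l_x = s_2·s_3·…·s_x.
  l_2 = 0.87000
  l_3 = 0.63510
  l_4 = 0.53983
  l_5 = 0.46426
R₀ = Σ l_x b_x:
  age 2: 0.87000 × 0.9 = 0.7830
  age 3: 0.63510 × 0.4 = 0.2540
  age 4: 0.53983 × 1.2 = 0.6478
  age 5: 0.46426 × 0.9 = 0.4178
R₀ = 0.7830 + 0.2540 + 0.6478 + 0.4178 = 2.1027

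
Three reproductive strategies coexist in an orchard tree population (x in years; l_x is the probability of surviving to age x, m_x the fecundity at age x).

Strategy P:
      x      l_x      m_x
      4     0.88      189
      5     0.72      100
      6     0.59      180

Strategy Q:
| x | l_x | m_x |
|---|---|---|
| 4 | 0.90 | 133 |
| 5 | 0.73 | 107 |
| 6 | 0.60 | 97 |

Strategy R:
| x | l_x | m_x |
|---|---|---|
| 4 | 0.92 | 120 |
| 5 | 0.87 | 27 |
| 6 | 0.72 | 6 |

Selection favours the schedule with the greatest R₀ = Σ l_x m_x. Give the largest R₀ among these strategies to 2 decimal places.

344.52

Strategy P: R₀ = 0.88×189 + 0.72×100 + 0.59×180 = 344.5200
Strategy Q: R₀ = 0.90×133 + 0.73×107 + 0.60×97 = 256.0100
Strategy R: R₀ = 0.92×120 + 0.87×27 + 0.72×6 = 138.2100
Highest R₀: strategy P with 344.5200.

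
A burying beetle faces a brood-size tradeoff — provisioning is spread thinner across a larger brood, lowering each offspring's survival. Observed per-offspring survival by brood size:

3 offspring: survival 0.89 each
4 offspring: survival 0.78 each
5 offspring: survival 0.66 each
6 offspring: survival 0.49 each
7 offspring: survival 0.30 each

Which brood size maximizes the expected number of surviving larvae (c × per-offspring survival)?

5

Expected surviving larvae = c × s(c):
  c=3: 3 × 0.89 = 2.670
  c=4: 4 × 0.78 = 3.120
  c=5: 5 × 0.66 = 3.300
  c=6: 6 × 0.49 = 2.940
  c=7: 7 × 0.30 = 2.100
Maximum at c = 5 (3.300 surviving larvae).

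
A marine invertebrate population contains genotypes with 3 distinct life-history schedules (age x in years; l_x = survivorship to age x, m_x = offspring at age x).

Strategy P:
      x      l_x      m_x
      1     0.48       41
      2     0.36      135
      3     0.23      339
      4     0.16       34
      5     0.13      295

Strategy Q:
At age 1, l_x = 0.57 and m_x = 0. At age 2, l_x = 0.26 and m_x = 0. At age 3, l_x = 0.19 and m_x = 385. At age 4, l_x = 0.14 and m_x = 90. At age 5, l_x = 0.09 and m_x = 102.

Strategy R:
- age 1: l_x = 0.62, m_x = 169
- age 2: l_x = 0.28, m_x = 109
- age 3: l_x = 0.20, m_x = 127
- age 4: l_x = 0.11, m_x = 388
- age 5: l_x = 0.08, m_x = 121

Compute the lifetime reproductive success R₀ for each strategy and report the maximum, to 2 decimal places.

213.06

Strategy P: R₀ = 0.48×41 + 0.36×135 + 0.23×339 + 0.16×34 + 0.13×295 = 190.0400
Strategy Q: R₀ = 0.57×0 + 0.26×0 + 0.19×385 + 0.14×90 + 0.09×102 = 94.9300
Strategy R: R₀ = 0.62×169 + 0.28×109 + 0.20×127 + 0.11×388 + 0.08×121 = 213.0600
Highest R₀: strategy R with 213.0600.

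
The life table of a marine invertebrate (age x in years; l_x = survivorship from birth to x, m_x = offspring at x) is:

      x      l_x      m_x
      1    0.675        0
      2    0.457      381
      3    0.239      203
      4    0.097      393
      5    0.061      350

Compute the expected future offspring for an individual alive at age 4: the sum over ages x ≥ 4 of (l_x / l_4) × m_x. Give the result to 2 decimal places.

613.10

l_4 = 0.097. Conditional survival from age 4 to x is l_x / l_4.
  x=4: (0.097/0.097) × 393 = 393.0000
  x=5: (0.061/0.097) × 350 = 220.1031
Sum = 393.0000 + 220.1031 = 613.1031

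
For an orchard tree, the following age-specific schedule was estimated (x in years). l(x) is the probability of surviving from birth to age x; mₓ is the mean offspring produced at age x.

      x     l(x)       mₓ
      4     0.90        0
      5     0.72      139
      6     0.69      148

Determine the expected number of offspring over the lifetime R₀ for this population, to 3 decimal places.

202.200

R₀ = Σ l(x) mₓ:
  age 4: 0.90 × 0 = 0.0000
  age 5: 0.72 × 139 = 100.0800
  age 6: 0.69 × 148 = 102.1200
R₀ = 0.0000 + 100.0800 + 102.1200 = 202.2000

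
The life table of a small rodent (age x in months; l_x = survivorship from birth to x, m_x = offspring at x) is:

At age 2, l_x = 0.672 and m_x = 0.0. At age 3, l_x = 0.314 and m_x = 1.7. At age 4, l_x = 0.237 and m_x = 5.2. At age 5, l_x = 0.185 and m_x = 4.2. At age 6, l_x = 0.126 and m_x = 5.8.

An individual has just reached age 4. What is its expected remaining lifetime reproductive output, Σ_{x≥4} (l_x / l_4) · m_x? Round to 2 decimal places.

11.56

l_4 = 0.237. Conditional survival from age 4 to x is l_x / l_4.
  x=4: (0.237/0.237) × 5.2 = 5.2000
  x=5: (0.185/0.237) × 4.2 = 3.2785
  x=6: (0.126/0.237) × 5.8 = 3.0835
Sum = 5.2000 + 3.2785 + 3.0835 = 11.5620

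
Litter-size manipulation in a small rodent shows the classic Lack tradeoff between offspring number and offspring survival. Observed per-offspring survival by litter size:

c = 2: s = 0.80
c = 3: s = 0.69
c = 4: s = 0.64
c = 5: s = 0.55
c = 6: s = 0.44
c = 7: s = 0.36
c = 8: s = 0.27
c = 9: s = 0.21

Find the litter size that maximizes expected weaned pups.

5

Expected weaned pups = c × s(c):
  c=2: 2 × 0.80 = 1.600
  c=3: 3 × 0.69 = 2.070
  c=4: 4 × 0.64 = 2.560
  c=5: 5 × 0.55 = 2.750
  c=6: 6 × 0.44 = 2.640
  c=7: 7 × 0.36 = 2.520
  c=8: 8 × 0.27 = 2.160
  c=9: 9 × 0.21 = 1.890
Maximum at c = 5 (2.750 weaned pups).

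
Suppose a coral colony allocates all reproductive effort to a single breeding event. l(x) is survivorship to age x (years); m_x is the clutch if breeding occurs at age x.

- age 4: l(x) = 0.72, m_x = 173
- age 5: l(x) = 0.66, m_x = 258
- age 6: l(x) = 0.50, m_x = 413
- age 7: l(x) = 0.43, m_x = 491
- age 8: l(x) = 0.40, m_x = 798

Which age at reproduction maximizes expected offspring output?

Expected offspring if breeding at age x = l(x) × m_x:
  age 4: 0.72 × 173 = 124.560
  age 5: 0.66 × 258 = 170.280
  age 6: 0.50 × 413 = 206.500
  age 7: 0.43 × 491 = 211.130
  age 8: 0.40 × 798 = 319.200
Maximum at age 8 (319.200).

8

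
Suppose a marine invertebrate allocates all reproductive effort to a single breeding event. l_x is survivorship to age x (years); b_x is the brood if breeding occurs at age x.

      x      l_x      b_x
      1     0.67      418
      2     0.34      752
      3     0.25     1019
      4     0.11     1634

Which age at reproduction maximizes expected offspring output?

Expected offspring if breeding at age x = l_x × b_x:
  age 1: 0.67 × 418 = 280.060
  age 2: 0.34 × 752 = 255.680
  age 3: 0.25 × 1019 = 254.750
  age 4: 0.11 × 1634 = 179.740
Maximum at age 1 (280.060).

1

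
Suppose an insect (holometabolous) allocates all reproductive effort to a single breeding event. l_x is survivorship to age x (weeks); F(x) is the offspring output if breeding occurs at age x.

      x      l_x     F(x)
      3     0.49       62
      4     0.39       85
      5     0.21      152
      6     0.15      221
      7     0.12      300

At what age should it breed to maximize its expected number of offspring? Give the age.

Expected offspring if breeding at age x = l_x × F(x):
  age 3: 0.49 × 62 = 30.380
  age 4: 0.39 × 85 = 33.150
  age 5: 0.21 × 152 = 31.920
  age 6: 0.15 × 221 = 33.150
  age 7: 0.12 × 300 = 36.000
Maximum at age 7 (36.000).

7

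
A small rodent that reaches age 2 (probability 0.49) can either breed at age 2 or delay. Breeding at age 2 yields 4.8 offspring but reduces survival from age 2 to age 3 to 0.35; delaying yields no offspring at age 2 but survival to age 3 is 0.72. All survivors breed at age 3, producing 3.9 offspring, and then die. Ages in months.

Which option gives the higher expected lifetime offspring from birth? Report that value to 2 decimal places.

3.02

breed at age 2: R₀ = 0.49 × (4.8 + 0.35 × 3.9) = 0.49 × 6.1650 = 3.0208
delay to age 3: R₀ = 0.49 × (0.72 × 3.9) = 0.49 × 2.8080 = 1.3759
Higher: breed at age 2 (3.0208).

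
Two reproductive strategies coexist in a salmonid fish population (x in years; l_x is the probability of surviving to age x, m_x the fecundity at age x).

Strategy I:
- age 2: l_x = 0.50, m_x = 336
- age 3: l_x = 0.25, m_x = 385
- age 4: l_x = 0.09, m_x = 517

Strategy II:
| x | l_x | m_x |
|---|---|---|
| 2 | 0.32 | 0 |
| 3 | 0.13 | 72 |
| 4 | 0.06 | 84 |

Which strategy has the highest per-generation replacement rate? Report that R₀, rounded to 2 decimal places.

Strategy I: R₀ = 0.50×336 + 0.25×385 + 0.09×517 = 310.7800
Strategy II: R₀ = 0.32×0 + 0.13×72 + 0.06×84 = 14.4000
Highest R₀: strategy I with 310.7800.

310.78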